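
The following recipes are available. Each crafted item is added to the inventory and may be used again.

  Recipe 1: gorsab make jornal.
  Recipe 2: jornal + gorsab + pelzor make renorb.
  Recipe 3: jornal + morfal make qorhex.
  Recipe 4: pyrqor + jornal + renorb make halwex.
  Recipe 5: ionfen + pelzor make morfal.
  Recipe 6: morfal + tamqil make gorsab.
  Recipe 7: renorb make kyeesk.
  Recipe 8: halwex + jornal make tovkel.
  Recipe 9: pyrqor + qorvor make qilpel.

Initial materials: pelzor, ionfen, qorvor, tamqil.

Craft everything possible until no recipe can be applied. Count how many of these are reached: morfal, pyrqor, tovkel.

1

Using Recipe 5, ionfen and pelzor make morfal.
morfal: reached.
No rule produces pyrqor, and it is not given.
tovkel would need halwex and jornal (Recipe 8), but halwex is never obtained.
Reached: morfal — 1 of the 3.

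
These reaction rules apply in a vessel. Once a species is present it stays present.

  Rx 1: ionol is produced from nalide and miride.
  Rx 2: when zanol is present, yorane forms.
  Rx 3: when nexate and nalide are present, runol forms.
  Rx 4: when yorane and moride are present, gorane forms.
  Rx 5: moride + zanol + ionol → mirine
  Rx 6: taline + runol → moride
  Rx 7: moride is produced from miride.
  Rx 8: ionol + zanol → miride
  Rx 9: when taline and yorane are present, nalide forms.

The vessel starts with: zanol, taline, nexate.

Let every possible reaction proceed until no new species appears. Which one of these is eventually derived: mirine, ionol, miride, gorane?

zanol present → yorane forms (Rx 2).
taline and yorane present → nalide forms (Rx 9).
nexate and nalide present → runol forms (Rx 3).
taline and runol present → moride forms (Rx 6).
yorane and moride present → gorane forms (Rx 4).
ionol would need nalide and miride (Rx 1), but miride never forms. miride would need ionol and zanol (Rx 8), but ionol never forms. mirine would need moride, zanol, and ionol (Rx 5), but ionol never forms.

gorane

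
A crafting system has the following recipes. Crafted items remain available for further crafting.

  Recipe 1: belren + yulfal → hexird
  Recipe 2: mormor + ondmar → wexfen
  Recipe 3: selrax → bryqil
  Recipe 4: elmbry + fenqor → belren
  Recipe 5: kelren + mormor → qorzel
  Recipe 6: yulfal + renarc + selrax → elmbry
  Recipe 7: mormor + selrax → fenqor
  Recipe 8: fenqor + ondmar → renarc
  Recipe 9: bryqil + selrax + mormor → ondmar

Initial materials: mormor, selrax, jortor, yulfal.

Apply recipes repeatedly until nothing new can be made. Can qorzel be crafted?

qorzel would need kelren and mormor (Recipe 5), but kelren is never obtained.

No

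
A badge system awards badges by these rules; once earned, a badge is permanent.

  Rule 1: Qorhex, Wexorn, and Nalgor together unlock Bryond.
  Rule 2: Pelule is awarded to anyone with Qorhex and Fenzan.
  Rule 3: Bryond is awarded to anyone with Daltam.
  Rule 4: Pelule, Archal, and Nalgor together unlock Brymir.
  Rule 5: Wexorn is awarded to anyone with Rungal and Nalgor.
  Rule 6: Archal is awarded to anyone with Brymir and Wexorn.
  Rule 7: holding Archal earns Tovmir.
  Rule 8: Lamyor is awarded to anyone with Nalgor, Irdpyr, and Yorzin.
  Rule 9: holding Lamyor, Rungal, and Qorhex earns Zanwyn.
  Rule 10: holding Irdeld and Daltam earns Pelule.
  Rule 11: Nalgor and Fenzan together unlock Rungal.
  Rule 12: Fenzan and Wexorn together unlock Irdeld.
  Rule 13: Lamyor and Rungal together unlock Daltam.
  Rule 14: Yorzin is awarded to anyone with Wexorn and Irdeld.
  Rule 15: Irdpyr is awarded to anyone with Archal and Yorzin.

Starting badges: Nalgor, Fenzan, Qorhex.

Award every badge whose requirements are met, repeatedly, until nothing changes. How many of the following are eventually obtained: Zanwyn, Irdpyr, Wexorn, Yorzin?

2

With Nalgor and Fenzan, Rungal is earned (Rule 11).
With Rungal and Nalgor, Wexorn is earned (Rule 5).
With Fenzan and Wexorn, Irdeld is earned (Rule 12).
With Wexorn and Irdeld, Yorzin is earned (Rule 14).
Zanwyn would need Lamyor, Rungal, and Qorhex (Rule 9), but Lamyor is never earned.
Irdpyr would need Archal and Yorzin (Rule 15), but Archal is never earned.
Wexorn: reached.
Yorzin: reached.
Reached: Wexorn and Yorzin — 2 of the 4.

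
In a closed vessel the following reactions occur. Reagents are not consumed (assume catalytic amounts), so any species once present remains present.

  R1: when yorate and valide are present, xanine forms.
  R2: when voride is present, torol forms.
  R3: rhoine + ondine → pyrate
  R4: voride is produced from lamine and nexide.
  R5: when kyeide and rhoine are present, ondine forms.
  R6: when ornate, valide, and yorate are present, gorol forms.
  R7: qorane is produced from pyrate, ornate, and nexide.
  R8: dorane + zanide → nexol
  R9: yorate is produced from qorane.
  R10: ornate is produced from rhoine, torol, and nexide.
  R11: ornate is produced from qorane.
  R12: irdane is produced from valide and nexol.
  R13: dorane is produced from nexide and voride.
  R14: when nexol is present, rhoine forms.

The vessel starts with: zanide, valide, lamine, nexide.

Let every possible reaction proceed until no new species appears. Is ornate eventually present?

lamine and nexide present → voride forms (R4).
nexide and voride present → dorane forms (R13).
voride present → torol forms (R2).
dorane and zanide present → nexol forms (R8).
nexol present → rhoine forms (R14).
rhoine, torol, and nexide present → ornate forms (R10).

Yes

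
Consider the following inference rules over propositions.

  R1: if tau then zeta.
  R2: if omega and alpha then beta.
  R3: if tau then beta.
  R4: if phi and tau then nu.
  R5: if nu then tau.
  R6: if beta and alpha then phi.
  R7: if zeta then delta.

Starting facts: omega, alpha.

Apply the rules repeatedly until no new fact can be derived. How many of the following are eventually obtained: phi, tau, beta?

2

From omega and alpha, R2 gives beta.
From beta and alpha, R6 gives phi.
phi: reached.
tau would need nu (R5), but nu is never established.
beta: reached.
Reached: phi and beta — 2 of the 3.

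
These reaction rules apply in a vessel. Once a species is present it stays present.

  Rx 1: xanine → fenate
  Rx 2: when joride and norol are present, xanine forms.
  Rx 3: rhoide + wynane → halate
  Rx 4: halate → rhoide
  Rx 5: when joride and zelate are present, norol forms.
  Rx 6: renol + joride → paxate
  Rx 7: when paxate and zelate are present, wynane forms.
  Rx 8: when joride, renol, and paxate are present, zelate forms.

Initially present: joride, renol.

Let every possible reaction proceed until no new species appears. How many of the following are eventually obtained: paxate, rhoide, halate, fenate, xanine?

3

renol and joride present → paxate forms (Rx 6).
joride, renol, and paxate present → zelate forms (Rx 8).
joride and zelate present → norol forms (Rx 5).
joride and norol present → xanine forms (Rx 2).
xanine present → fenate forms (Rx 1).
paxate: reached.
rhoide would need halate (Rx 4), but halate never forms.
halate would need rhoide and wynane (Rx 3), but rhoide never forms.
fenate: reached.
xanine: reached.
Reached: paxate, fenate, and xanine — 3 of the 5.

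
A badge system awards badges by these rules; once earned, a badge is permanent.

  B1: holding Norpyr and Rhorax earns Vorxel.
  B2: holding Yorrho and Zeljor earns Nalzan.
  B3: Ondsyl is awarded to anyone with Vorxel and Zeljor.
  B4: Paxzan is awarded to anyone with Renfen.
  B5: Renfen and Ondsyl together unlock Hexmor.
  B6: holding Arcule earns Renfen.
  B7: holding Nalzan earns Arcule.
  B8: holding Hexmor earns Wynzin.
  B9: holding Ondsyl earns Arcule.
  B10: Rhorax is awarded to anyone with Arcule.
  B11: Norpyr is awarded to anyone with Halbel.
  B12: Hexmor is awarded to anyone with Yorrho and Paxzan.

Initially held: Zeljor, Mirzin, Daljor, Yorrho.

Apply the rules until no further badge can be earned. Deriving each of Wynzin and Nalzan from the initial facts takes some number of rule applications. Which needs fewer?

Nalzan

Nalzan: With Yorrho and Zeljor, Nalzan is earned (B2). [1 rule application]
Wynzin: With Yorrho and Zeljor, Nalzan is earned (B2). With Nalzan, Arcule is earned (B7). With Arcule, Renfen is earned (B6). With Renfen, Paxzan is earned (B4). With Yorrho and Paxzan, Hexmor is earned (B12). With Hexmor, Wynzin is earned (B8). [6 rule applications]
Nalzan needs fewer.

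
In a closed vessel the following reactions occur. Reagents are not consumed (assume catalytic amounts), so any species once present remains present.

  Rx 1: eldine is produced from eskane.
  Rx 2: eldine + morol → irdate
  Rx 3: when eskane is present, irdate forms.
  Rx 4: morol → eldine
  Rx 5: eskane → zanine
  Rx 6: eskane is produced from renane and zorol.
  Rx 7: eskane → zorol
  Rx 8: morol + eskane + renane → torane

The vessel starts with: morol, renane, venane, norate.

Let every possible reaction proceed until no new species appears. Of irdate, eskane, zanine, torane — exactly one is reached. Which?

irdate

morol present → eldine forms (Rx 4).
eldine and morol present → irdate forms (Rx 2).
zanine would need eskane (Rx 5), but eskane never forms. eskane would need renane and zorol (Rx 6), but zorol never forms. torane would need morol, eskane, and renane (Rx 8), but eskane never forms.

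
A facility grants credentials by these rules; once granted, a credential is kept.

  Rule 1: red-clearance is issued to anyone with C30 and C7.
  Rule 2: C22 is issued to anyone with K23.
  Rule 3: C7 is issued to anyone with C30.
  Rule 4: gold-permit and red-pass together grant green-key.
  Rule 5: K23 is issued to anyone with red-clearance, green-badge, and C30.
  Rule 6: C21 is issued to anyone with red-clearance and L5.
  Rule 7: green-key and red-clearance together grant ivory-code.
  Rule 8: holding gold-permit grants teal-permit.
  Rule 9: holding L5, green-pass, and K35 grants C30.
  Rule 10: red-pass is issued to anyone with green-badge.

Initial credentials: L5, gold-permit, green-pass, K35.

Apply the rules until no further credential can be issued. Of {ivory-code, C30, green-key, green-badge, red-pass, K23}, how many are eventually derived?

Holding L5, green-pass, and K35 grants C30 (Rule 9).
ivory-code would need green-key and red-clearance (Rule 7), but green-key is never granted.
C30: reached.
green-key would need gold-permit and red-pass (Rule 4), but red-pass is never granted.
No rule produces green-badge, and it is not given.
red-pass would need green-badge (Rule 10), but green-badge is never granted.
K23 would need red-clearance, green-badge, and C30 (Rule 5), but green-badge is never granted.
Reached: C30 — 1 of the 6.

1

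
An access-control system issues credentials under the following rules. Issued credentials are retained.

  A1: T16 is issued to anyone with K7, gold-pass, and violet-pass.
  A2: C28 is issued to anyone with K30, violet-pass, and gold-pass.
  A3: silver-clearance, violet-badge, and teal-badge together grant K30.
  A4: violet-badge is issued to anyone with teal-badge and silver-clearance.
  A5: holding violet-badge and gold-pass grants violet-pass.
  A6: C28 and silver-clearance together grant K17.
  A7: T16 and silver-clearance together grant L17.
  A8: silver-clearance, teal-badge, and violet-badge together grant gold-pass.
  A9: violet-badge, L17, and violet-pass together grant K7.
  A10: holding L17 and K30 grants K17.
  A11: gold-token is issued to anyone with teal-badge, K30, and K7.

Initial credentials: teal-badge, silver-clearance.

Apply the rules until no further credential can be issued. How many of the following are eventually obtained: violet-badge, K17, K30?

Holding teal-badge and silver-clearance grants violet-badge (A4).
Holding silver-clearance, teal-badge, and violet-badge grants gold-pass (A8).
Holding silver-clearance, violet-badge, and teal-badge grants K30 (A3).
Holding violet-badge and gold-pass grants violet-pass (A5).
Holding K30, violet-pass, and gold-pass grants C28 (A2).
Holding C28 and silver-clearance grants K17 (A6).
violet-badge: reached.
K17: reached.
K30: reached.
All 3 are reached.

3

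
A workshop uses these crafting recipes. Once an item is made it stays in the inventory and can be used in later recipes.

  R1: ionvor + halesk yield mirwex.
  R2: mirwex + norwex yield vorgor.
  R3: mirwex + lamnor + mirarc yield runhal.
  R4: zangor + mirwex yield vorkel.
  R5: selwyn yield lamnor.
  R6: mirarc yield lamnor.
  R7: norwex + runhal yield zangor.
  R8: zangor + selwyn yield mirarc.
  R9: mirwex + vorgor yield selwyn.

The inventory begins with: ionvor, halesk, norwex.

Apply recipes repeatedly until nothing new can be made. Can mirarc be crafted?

No

mirarc would need zangor and selwyn (R8), but zangor is never obtained.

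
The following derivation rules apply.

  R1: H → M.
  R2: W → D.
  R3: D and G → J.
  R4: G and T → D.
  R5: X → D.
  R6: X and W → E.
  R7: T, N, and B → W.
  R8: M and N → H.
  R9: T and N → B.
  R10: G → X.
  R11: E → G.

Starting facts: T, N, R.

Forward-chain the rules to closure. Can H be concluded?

No

H would need M and N (R8), but M is never established.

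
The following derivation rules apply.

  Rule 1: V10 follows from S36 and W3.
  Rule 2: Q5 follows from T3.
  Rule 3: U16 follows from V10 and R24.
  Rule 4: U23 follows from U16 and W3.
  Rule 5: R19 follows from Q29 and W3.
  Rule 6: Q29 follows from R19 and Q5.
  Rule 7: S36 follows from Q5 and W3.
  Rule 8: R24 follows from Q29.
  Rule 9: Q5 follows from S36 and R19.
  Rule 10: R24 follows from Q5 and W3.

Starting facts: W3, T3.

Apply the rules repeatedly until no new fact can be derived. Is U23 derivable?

T3 holds, so Q5 follows (Rule 2).
From Q5 and W3, Rule 10 gives R24.
Q5 and W3 hold, so S36 follows (Rule 7).
From S36 and W3, Rule 1 gives V10.
V10 and R24 hold, so U16 follows (Rule 3).
From U16 and W3, Rule 4 gives U23.

Yes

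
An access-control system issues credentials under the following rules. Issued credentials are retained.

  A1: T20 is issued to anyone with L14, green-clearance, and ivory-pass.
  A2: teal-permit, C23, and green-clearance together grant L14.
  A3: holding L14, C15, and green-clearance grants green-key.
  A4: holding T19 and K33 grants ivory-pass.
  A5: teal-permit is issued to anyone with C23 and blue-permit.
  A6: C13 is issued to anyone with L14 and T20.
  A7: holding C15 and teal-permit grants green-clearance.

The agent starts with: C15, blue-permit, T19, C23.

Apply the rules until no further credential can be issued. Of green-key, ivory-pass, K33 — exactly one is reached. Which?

green-key

Holding C23 and blue-permit grants teal-permit (A5).
Holding C15 and teal-permit grants green-clearance (A7).
Holding teal-permit, C23, and green-clearance grants L14 (A2).
Holding L14, C15, and green-clearance grants green-key (A3).
ivory-pass would need T19 and K33 (A4), but K33 is never granted. No rule produces K33, and it is not given.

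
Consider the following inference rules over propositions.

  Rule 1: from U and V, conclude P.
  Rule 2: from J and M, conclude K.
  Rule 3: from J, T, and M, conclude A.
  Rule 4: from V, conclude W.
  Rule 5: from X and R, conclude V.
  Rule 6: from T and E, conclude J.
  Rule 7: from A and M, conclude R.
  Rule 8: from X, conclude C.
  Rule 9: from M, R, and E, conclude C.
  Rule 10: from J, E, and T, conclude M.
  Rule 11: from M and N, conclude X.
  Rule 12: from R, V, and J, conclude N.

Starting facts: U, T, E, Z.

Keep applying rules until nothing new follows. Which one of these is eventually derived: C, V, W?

T and E hold, so J follows (Rule 6).
J, E, and T hold, so M follows (Rule 10).
From J, T, and M, Rule 3 gives A.
From A and M, Rule 7 gives R.
M, R, and E hold, so C follows (Rule 9).
W would need V (Rule 4), but V is never established. V would need X and R (Rule 5), but X is never established.

C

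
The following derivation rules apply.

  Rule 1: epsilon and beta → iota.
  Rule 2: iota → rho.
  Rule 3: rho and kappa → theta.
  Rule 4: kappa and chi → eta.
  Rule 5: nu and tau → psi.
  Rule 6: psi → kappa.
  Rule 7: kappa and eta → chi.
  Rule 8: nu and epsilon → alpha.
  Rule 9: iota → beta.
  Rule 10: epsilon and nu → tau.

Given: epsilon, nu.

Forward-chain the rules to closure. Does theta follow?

No

theta would need rho and kappa (Rule 3), but rho is never established.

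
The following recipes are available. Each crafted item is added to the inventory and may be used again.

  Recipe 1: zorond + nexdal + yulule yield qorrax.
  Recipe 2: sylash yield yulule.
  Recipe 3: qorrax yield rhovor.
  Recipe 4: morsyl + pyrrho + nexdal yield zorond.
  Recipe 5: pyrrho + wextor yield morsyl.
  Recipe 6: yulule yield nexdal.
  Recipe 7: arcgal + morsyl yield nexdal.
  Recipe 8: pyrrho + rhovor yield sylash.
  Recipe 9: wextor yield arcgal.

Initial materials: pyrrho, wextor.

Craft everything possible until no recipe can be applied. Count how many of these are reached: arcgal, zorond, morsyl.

3

Using Recipe 5, pyrrho and wextor make morsyl.
wextor → arcgal (Recipe 9).
arcgal + morsyl → nexdal (Recipe 7).
Using Recipe 4, morsyl, pyrrho, and nexdal make zorond.
arcgal: reached.
zorond: reached.
morsyl: reached.
All 3 are reached.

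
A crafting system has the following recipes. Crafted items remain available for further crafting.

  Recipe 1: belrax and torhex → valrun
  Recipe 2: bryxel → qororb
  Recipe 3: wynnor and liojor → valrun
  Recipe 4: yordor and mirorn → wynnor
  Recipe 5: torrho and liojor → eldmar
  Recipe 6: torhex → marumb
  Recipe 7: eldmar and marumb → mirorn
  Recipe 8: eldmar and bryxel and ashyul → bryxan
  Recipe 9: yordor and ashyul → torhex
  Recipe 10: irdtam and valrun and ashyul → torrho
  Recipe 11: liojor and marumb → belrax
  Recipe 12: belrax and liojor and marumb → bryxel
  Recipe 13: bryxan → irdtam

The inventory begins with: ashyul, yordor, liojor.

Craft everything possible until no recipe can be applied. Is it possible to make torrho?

torrho would need irdtam, valrun, and ashyul (Recipe 10), but irdtam is never obtained.

No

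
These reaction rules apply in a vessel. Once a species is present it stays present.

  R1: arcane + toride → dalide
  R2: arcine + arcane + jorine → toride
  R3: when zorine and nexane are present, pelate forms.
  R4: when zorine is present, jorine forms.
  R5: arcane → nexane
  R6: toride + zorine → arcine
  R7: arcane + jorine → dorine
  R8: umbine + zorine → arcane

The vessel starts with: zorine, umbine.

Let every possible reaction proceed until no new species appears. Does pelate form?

Yes

umbine and zorine present → arcane forms (R8).
arcane present → nexane forms (R5).
zorine and nexane present → pelate forms (R3).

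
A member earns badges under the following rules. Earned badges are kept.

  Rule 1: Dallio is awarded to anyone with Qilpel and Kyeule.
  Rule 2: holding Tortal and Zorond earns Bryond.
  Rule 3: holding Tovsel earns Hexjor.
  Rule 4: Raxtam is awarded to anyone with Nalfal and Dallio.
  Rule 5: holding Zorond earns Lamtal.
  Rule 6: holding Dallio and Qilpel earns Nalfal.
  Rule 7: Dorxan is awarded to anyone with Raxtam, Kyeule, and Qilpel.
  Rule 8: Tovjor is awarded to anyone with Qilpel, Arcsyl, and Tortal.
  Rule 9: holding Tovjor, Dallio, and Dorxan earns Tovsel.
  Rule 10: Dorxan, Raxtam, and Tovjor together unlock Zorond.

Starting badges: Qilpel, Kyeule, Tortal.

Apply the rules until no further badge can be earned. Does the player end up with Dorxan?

With Qilpel and Kyeule, Dallio is earned (Rule 1).
With Dallio and Qilpel, Nalfal is earned (Rule 6).
With Nalfal and Dallio, Raxtam is earned (Rule 4).
With Raxtam, Kyeule, and Qilpel, Dorxan is earned (Rule 7).

Yes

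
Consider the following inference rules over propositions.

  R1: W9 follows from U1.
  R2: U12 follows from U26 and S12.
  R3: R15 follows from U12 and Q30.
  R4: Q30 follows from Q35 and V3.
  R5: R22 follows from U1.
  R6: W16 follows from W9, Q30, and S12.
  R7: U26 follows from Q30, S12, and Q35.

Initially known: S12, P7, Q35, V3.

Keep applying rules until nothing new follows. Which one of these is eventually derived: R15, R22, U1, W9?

R15

From Q35 and V3, R4 gives Q30.
From Q30, S12, and Q35, R7 gives U26.
U26 and S12 hold, so U12 follows (R2).
U12 and Q30 hold, so R15 follows (R3).
No rule produces U1, and it is not given. W9 would need U1 (R1), but U1 is never established. R22 would need U1 (R5), but U1 is never established.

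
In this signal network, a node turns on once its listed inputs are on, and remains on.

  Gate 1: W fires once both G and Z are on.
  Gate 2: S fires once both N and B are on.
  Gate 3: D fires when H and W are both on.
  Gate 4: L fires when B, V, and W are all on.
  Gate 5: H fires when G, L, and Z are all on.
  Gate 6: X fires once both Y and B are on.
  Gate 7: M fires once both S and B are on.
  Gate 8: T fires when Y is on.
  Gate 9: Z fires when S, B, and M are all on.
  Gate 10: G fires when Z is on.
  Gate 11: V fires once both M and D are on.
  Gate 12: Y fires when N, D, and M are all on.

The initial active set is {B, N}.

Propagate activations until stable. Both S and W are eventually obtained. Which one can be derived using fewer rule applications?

S: N and B are on, so S fires (Gate 2). [1 rule application]
W: Gate 2: N and B on → S on. Gate 7: S and B on → M on. S, B, and M are on, so Z fires (Gate 9). Z is on, so G fires (Gate 10). G and Z are on, so W fires (Gate 1). [5 rule applications]
S needs fewer.

S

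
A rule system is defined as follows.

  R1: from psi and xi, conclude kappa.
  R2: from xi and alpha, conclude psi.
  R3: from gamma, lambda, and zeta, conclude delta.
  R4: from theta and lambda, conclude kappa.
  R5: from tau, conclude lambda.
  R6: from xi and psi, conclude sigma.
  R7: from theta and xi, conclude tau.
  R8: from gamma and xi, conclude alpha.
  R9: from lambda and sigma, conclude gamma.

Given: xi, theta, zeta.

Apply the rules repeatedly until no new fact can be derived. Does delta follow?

No

delta would need gamma, lambda, and zeta (R3), but gamma is never established.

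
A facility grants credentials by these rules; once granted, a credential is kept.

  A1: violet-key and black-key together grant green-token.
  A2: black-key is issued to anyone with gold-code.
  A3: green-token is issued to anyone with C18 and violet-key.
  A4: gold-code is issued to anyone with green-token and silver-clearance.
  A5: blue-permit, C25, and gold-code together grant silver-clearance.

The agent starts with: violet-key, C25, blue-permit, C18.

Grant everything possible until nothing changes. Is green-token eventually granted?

Yes

Holding C18 and violet-key grants green-token (A3).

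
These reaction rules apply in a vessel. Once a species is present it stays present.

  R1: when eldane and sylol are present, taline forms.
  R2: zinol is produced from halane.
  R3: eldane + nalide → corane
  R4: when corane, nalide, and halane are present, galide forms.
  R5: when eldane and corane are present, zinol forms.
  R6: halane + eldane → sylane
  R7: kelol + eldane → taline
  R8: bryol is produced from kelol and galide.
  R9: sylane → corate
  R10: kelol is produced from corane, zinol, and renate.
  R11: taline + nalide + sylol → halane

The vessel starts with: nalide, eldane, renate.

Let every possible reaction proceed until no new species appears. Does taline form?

eldane and nalide present → corane forms (R3).
eldane and corane present → zinol forms (R5).
corane, zinol, and renate present → kelol forms (R10).
kelol and eldane present → taline forms (R7).

Yes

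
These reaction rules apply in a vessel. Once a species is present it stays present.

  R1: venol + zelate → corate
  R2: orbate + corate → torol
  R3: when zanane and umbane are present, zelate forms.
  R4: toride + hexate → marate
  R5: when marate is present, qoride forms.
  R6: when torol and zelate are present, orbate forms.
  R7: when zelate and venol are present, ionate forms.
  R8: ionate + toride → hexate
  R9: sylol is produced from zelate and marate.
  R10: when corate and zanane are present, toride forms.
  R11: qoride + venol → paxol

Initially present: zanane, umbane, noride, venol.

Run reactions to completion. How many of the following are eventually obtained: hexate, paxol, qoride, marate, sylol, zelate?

6

zanane and umbane present → zelate forms (R3).
zelate and venol present → ionate forms (R7).
venol and zelate present → corate forms (R1).
corate and zanane present → toride forms (R10).
ionate and toride present → hexate forms (R8).
toride and hexate present → marate forms (R4).
marate present → qoride forms (R5).
zelate and marate present → sylol forms (R9).
qoride and venol present → paxol forms (R11).
hexate: reached.
paxol: reached.
qoride: reached.
marate: reached.
sylol: reached.
zelate: reached.
All 6 are reached.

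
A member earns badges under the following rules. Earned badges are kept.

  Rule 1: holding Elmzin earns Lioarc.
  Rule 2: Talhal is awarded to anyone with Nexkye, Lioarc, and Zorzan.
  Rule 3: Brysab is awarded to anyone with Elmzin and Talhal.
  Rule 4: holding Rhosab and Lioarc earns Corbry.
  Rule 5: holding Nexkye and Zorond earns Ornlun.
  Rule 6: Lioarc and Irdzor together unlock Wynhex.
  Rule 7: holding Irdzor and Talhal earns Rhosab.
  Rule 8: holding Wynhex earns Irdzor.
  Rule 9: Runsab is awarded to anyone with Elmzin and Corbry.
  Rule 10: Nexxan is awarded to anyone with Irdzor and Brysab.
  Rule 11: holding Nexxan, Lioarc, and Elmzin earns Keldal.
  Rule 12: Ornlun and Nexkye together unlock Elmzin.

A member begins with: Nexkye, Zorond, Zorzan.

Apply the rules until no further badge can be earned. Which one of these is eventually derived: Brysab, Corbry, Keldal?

Brysab

With Nexkye and Zorond, Ornlun is earned (Rule 5).
With Ornlun and Nexkye, Elmzin is earned (Rule 12).
With Elmzin, Lioarc is earned (Rule 1).
With Nexkye, Lioarc, and Zorzan, Talhal is earned (Rule 2).
With Elmzin and Talhal, Brysab is earned (Rule 3).
Corbry would need Rhosab and Lioarc (Rule 4), but Rhosab is never earned. Keldal would need Nexxan, Lioarc, and Elmzin (Rule 11), but Nexxan is never earned.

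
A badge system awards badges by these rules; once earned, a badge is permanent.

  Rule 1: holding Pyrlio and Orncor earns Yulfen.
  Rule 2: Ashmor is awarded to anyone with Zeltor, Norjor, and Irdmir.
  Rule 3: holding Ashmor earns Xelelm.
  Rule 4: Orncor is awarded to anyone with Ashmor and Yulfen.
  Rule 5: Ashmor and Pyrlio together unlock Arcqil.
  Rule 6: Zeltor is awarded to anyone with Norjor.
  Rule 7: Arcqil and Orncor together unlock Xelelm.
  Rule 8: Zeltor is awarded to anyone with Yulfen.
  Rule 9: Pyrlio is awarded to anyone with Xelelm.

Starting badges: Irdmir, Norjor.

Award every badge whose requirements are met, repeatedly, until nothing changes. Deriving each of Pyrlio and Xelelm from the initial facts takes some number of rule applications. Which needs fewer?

Xelelm

Xelelm: With Norjor, Zeltor is earned (Rule 6). With Zeltor, Norjor, and Irdmir, Ashmor is earned (Rule 2). With Ashmor, Xelelm is earned (Rule 3). [3 rule applications]
Pyrlio: With Norjor, Zeltor is earned (Rule 6). With Zeltor, Norjor, and Irdmir, Ashmor is earned (Rule 2). With Ashmor, Xelelm is earned (Rule 3). With Xelelm, Pyrlio is earned (Rule 9). [4 rule applications]
Xelelm needs fewer.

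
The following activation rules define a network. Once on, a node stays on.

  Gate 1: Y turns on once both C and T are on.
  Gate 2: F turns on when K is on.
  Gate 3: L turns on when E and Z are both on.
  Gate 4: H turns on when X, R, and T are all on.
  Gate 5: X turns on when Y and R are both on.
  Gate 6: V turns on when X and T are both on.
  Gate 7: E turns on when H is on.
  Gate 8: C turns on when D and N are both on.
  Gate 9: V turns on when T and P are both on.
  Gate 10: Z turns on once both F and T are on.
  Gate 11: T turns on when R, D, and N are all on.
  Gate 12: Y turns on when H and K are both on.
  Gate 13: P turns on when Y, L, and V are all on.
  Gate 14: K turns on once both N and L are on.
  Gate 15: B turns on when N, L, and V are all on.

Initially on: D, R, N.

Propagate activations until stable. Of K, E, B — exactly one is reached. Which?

E

Gate 11: R, D, and N on → T on.
Gate 8: D and N on → C on.
C and T are on, so Y turns on (Gate 1).
Gate 5: Y and R on → X on.
Gate 4: X, R, and T on → H on.
H is on, so E turns on (Gate 7).
K would need N and L (Gate 14), but L never turns on. B would need N, L, and V (Gate 15), but L never turns on.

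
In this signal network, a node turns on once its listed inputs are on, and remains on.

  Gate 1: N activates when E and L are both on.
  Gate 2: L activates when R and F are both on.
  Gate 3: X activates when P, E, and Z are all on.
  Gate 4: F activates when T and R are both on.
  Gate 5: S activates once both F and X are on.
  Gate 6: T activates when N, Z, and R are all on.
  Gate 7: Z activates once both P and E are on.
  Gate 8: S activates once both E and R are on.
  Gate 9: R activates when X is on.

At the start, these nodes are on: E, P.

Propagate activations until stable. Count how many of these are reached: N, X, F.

Gate 7: P and E on → Z on.
Gate 3: P, E, and Z on → X on.
N would need E and L (Gate 1), but L never turns on.
X: reached.
F would need T and R (Gate 4), but T never turns on.
Reached: X — 1 of the 3.

1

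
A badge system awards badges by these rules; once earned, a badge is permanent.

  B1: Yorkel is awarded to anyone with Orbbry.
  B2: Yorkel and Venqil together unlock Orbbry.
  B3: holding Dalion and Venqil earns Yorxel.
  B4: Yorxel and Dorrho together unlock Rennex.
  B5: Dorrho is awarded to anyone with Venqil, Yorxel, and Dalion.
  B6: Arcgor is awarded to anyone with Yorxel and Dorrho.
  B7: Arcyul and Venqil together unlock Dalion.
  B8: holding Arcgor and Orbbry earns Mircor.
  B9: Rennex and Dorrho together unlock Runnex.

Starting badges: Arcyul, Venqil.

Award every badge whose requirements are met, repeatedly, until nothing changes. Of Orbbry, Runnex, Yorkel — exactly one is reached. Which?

With Arcyul and Venqil, Dalion is earned (B7).
With Dalion and Venqil, Yorxel is earned (B3).
With Venqil, Yorxel, and Dalion, Dorrho is earned (B5).
With Yorxel and Dorrho, Rennex is earned (B4).
With Rennex and Dorrho, Runnex is earned (B9).
Yorkel would need Orbbry (B1), but Orbbry is never earned. Orbbry would need Yorkel and Venqil (B2), but Yorkel is never earned.

Runnex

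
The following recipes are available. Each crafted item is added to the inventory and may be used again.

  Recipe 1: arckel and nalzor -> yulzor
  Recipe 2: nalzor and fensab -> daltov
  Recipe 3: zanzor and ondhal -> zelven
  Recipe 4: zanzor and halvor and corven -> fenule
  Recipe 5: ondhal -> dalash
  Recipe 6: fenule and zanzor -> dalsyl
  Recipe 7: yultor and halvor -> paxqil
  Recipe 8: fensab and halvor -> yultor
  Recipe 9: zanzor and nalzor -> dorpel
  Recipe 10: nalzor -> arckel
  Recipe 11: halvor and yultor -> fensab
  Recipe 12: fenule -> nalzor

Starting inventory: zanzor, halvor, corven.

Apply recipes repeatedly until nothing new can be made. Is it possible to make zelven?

zelven would need zanzor and ondhal (Recipe 3), but ondhal is never obtained.

No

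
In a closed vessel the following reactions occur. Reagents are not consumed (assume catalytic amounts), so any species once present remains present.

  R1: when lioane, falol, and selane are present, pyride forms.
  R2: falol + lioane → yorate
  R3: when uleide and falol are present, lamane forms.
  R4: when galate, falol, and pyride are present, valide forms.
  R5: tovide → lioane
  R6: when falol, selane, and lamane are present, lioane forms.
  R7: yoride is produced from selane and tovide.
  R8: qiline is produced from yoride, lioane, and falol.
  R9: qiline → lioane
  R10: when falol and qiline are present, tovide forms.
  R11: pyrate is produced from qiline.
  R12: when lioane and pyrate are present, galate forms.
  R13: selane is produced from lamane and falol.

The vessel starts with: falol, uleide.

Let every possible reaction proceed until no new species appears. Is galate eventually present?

No

galate would need lioane and pyrate (R12), but pyrate never forms.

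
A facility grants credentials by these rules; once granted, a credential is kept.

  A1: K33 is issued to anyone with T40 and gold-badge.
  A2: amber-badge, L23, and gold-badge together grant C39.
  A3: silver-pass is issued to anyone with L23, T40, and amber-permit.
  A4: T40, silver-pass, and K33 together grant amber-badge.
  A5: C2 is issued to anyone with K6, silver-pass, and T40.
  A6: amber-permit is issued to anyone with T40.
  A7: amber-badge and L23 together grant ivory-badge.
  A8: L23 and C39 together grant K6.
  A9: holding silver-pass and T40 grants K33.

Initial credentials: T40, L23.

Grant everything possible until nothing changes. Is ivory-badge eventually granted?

Holding T40 grants amber-permit (A6).
Holding L23, T40, and amber-permit grants silver-pass (A3).
Holding silver-pass and T40 grants K33 (A9).
Holding T40, silver-pass, and K33 grants amber-badge (A4).
Holding amber-badge and L23 grants ivory-badge (A7).

Yes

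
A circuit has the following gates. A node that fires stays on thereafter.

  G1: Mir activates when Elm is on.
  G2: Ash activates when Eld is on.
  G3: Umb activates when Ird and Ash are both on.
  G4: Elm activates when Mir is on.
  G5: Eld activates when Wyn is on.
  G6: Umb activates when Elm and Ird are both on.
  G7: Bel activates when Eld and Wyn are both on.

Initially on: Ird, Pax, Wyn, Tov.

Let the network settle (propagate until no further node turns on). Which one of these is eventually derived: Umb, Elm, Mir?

Umb

Wyn is on, so Eld activates (G5).
Eld is on, so Ash activates (G2).
G3: Ird and Ash on → Umb on.
Mir would need Elm (G1), but Elm never turns on. Elm would need Mir (G4), but Mir never turns on.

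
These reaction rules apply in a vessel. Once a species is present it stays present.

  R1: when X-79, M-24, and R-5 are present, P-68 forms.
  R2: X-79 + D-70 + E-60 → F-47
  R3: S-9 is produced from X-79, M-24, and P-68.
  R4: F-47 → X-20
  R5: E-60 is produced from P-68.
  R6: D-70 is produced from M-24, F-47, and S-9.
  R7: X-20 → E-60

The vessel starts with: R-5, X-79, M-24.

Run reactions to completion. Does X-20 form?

No

X-20 would need F-47 (R4), but F-47 never forms.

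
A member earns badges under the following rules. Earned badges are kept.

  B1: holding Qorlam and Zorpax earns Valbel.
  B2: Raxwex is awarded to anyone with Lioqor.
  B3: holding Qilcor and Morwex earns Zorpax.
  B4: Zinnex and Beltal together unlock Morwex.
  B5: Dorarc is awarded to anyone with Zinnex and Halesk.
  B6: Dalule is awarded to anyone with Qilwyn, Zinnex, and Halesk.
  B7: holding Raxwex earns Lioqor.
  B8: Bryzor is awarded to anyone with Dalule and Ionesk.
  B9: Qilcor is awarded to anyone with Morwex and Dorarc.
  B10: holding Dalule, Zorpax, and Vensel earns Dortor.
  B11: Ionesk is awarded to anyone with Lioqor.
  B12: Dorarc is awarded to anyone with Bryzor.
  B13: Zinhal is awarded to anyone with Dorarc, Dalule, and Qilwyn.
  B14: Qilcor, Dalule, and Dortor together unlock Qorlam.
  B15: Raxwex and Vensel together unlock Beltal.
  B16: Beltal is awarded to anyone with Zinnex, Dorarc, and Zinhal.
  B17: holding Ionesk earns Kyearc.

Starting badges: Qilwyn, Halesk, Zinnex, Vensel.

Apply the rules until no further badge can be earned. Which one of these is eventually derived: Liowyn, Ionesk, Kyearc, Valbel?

Valbel

With Zinnex and Halesk, Dorarc is earned (B5).
With Qilwyn, Zinnex, and Halesk, Dalule is earned (B6).
With Dorarc, Dalule, and Qilwyn, Zinhal is earned (B13).
With Zinnex, Dorarc, and Zinhal, Beltal is earned (B16).
With Zinnex and Beltal, Morwex is earned (B4).
With Morwex and Dorarc, Qilcor is earned (B9).
With Qilcor and Morwex, Zorpax is earned (B3).
With Dalule, Zorpax, and Vensel, Dortor is earned (B10).
With Qilcor, Dalule, and Dortor, Qorlam is earned (B14).
With Qorlam and Zorpax, Valbel is earned (B1).
Kyearc would need Ionesk (B17), but Ionesk is never earned. Ionesk would need Lioqor (B11), but Lioqor is never earned. No rule produces Liowyn, and it is not given.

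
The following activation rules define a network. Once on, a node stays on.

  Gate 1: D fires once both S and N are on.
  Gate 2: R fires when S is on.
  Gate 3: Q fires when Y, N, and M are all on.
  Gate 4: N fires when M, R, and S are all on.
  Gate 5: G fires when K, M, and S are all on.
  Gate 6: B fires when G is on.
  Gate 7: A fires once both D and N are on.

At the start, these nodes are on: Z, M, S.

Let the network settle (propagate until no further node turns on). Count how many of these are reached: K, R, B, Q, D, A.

3

S is on, so R fires (Gate 2).
Gate 4: M, R, and S on → N on.
Gate 1: S and N on → D on.
D and N are on, so A fires (Gate 7).
No rule produces K, and it is not given.
R: reached.
B would need G (Gate 6), but G never turns on.
Q would need Y, N, and M (Gate 3), but Y never turns on.
D: reached.
A: reached.
Reached: R, D, and A — 3 of the 6.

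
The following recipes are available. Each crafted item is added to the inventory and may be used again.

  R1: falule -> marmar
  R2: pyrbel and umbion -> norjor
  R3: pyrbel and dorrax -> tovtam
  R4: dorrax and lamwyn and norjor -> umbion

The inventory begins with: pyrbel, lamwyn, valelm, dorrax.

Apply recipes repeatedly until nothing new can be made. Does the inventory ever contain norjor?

No

norjor would need pyrbel and umbion (R2), but umbion is never obtained.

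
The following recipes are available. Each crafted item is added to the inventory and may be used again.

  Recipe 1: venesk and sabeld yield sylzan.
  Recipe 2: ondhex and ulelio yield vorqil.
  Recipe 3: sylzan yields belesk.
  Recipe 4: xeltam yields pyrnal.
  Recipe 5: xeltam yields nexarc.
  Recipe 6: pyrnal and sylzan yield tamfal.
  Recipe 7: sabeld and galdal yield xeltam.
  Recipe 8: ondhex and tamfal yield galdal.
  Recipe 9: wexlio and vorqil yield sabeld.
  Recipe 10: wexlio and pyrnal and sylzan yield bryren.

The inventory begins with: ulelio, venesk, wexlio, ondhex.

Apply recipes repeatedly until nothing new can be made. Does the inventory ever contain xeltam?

No

xeltam would need sabeld and galdal (Recipe 7), but galdal is never obtained.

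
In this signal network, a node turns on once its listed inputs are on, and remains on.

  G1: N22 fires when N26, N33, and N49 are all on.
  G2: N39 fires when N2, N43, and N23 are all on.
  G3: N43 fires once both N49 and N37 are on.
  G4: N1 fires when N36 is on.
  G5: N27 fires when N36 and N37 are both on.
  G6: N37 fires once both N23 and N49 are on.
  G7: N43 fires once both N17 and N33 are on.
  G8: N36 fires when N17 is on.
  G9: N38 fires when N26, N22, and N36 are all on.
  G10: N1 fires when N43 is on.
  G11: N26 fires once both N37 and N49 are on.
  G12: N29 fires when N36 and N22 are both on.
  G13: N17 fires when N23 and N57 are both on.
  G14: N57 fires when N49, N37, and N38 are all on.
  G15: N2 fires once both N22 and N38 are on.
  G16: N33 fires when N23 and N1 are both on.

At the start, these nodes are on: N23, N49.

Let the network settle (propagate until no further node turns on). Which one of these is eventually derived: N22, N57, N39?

N22

G6: N23 and N49 on → N37 on.
G11: N37 and N49 on → N26 on.
G3: N49 and N37 on → N43 on.
G10: N43 on → N1 on.
G16: N23 and N1 on → N33 on.
N26, N33, and N49 are on, so N22 fires (G1).
N39 would need N2, N43, and N23 (G2), but N2 never turns on. N57 would need N49, N37, and N38 (G14), but N38 never turns on.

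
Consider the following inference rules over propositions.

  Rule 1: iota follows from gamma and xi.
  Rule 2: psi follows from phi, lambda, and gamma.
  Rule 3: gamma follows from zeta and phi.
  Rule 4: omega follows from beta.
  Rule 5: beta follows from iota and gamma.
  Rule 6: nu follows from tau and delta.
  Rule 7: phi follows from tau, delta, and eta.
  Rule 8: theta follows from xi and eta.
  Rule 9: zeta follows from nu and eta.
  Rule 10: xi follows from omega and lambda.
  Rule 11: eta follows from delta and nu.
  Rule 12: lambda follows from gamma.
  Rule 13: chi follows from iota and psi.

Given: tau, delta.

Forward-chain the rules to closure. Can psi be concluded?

tau and delta hold, so nu follows (Rule 6).
From delta and nu, Rule 11 gives eta.
From tau, delta, and eta, Rule 7 gives phi.
From nu and eta, Rule 9 gives zeta.
zeta and phi hold, so gamma follows (Rule 3).
From gamma, Rule 12 gives lambda.
From phi, lambda, and gamma, Rule 2 gives psi.

Yes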